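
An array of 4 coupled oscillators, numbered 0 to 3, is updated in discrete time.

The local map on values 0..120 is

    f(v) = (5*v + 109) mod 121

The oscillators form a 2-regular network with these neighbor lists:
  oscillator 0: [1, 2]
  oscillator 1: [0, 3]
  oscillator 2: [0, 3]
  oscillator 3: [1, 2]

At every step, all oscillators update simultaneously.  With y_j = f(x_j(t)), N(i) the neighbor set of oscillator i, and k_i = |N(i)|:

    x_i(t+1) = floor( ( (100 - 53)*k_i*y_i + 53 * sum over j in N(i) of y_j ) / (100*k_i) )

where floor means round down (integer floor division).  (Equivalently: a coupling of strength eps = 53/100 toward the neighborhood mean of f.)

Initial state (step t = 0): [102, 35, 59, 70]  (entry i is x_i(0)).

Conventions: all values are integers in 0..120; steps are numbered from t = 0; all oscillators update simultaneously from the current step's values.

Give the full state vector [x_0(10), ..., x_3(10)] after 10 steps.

Simulating step by step:
t=0: [102, 35, 59, 70]
t=1: [28, 48, 48, 67]
t=2: [60, 73, 73, 94]
t=3: [80, 89, 89, 103]
t=4: [48, 44, 44, 46]
t=5: [96, 94, 94, 91]
t=6: [99, 93, 93, 87]
t=7: [104, 90, 90, 75]
t=8: [51, 41, 41, 39]
t=9: [38, 50, 50, 67]
t=10: [88, 91, 91, 100]

Answer: [88, 91, 91, 100]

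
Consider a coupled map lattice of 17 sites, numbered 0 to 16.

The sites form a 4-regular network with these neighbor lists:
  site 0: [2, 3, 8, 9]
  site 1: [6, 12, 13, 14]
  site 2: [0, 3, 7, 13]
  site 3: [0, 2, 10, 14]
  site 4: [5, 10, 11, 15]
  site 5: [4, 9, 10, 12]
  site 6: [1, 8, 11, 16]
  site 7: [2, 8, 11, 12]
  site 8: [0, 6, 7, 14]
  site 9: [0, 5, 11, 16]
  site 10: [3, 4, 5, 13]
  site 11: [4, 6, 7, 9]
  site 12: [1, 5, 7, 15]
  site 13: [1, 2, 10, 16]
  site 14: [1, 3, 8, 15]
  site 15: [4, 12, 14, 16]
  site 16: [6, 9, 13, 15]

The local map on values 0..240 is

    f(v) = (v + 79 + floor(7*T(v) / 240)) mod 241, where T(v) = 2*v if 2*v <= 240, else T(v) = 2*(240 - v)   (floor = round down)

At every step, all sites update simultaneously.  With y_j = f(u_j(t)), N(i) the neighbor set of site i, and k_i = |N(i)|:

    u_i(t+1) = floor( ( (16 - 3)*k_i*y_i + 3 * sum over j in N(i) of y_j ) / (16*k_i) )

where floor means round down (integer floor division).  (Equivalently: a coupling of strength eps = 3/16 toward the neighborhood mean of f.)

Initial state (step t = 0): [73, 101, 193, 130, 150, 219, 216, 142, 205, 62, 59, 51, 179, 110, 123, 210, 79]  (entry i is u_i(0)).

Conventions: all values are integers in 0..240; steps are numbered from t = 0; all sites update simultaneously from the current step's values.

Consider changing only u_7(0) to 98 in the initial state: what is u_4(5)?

Simulating step by step:
t=0: [73, 101, 193, 130, 150, 219, 216, 98, 205, 62, 59, 51, 179, 110, 123, 210, 79]
t=1: [147, 172, 61, 199, 207, 72, 69, 158, 64, 140, 147, 136, 38, 182, 192, 69, 152]
t=2: [213, 25, 129, 61, 72, 155, 152, 29, 138, 221, 200, 199, 111, 47, 42, 143, 217]
t=3: [72, 117, 194, 136, 151, 214, 211, 120, 204, 66, 63, 57, 191, 123, 132, 209, 76]
t=4: [146, 187, 64, 205, 208, 69, 66, 179, 65, 143, 151, 142, 49, 194, 200, 69, 150]
t=5: [213, 39, 134, 67, 74, 153, 150, 46, 139, 223, 203, 204, 122, 57, 49, 144, 216]

Answer: u_4(5) = 74
Key observation: This trace re-runs the system from the modified initial state.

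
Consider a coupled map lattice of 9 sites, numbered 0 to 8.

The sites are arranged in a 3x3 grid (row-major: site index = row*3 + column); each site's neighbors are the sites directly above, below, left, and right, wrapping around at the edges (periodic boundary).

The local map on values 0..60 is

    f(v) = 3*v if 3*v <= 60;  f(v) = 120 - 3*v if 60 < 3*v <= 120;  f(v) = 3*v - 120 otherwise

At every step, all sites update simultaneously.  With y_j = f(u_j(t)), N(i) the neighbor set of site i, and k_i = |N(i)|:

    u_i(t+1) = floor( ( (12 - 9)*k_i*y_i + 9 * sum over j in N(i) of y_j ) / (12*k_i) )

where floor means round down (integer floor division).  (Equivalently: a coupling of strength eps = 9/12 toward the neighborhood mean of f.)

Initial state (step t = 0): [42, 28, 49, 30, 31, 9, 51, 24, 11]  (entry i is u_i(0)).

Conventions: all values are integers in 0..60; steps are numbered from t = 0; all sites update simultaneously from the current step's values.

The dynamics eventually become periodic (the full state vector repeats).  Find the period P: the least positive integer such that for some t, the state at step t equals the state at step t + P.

Simulating step by step:
t=0: [42, 28, 49, 30, 31, 9, 51, 24, 11]
t=1: [25, 29, 25, 24, 33, 28, 30, 36, 33]
t=2: [40, 31, 36, 36, 29, 34, 31, 22, 28]
t=3: [14, 25, 18, 17, 29, 21, 25, 36, 29]
t=4: [47, 37, 46, 45, 39, 46, 37, 32, 39]
t=5: [14, 14, 14, 13, 13, 11, 14, 10, 13]
t=6: [41, 39, 39, 39, 36, 38, 38, 37, 37]
t=7: [3, 5, 4, 5, 6, 6, 6, 7, 6]
t=8: [13, 15, 14, 15, 17, 16, 16, 18, 17]
t=9: [43, 46, 44, 46, 48, 47, 47, 50, 48]
t=10: [15, 18, 16, 18, 22, 19, 20, 23, 21]
t=11: [51, 50, 51, 54, 54, 54, 53, 54, 54]
t=12: [35, 35, 35, 39, 39, 40, 39, 39, 39]
t=13: [10, 10, 9, 4, 4, 4, 5, 5, 4]
t=14: [23, 23, 22, 15, 15, 14, 16, 16, 15]
t=15: [49, 49, 48, 46, 46, 45, 47, 47, 47]
t=16: [23, 23, 22, 19, 19, 18, 21, 21, 20]
t=17: [53, 53, 54, 55, 55, 56, 56, 56, 56]
t=18: [42, 42, 43, 45, 45, 45, 45, 45, 46]
t=19: [9, 9, 10, 13, 13, 14, 13, 13, 14]
t=20: [32, 32, 33, 37, 37, 38, 37, 37, 38]
t=21: [17, 17, 16, 11, 11, 9, 11, 11, 9]
t=22: [43, 43, 41, 35, 35, 33, 35, 35, 33]
t=23: [10, 10, 12, 15, 15, 15, 15, 15, 15]
t=24: [36, 36, 37, 42, 42, 43, 42, 42, 43]
t=25: [9, 9, 10, 7, 7, 7, 7, 7, 7]
t=26: [25, 25, 25, 22, 22, 22, 22, 22, 22]
t=27: [48, 48, 48, 52, 52, 52, 52, 52, 52]
t=28: [28, 28, 28, 33, 33, 33, 33, 33, 33]
t=29: [30, 30, 30, 23, 23, 23, 23, 23, 23]
t=30: [37, 37, 37, 47, 47, 47, 47, 47, 47]
t=31: [13, 13, 13, 18, 18, 18, 18, 18, 18]
t=32: [44, 44, 44, 51, 51, 51, 51, 51, 51]
t=33: [19, 19, 19, 29, 29, 29, 29, 29, 29]
t=34: [48, 48, 48, 37, 37, 37, 37, 37, 37]
t=35: [18, 18, 18, 11, 11, 11, 11, 11, 11]
t=36: [46, 46, 46, 36, 36, 36, 36, 36, 36]
t=37: [15, 15, 15, 13, 13, 13, 13, 13, 13]
t=38: [42, 42, 42, 40, 40, 40, 40, 40, 40]
t=39: [3, 3, 3, 1, 1, 1, 1, 1, 1]
t=40: [6, 6, 6, 4, 4, 4, 4, 4, 4]
t=41: [15, 15, 15, 13, 13, 13, 13, 13, 13]

Answer: 4
Key observation: The state at step 37, [15, 15, 15, 13, 13, 13, 13, 13, 13], reappears at step 41 — and no state repeats earlier — so the cycle the system enters has period 4.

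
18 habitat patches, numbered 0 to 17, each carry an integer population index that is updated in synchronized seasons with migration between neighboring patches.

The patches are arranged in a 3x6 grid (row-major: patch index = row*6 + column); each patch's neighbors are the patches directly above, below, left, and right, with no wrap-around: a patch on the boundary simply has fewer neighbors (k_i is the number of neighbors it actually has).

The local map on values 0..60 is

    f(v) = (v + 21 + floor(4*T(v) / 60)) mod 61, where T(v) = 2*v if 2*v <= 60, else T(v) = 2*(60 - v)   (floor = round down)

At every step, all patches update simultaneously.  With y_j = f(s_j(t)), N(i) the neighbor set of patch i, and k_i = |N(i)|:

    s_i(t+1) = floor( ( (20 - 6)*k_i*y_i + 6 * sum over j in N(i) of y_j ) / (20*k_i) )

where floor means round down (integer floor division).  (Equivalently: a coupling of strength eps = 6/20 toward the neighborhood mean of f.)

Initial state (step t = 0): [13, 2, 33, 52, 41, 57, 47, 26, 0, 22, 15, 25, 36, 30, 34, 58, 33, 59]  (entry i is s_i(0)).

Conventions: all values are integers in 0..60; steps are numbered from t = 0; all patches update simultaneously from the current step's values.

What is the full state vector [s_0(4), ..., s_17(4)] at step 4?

Answer: [31, 39, 50, 21, 16, 19, 36, 50, 41, 47, 49, 48, 53, 58, 52, 39, 48, 38]

Derivation:
t=0: [13, 2, 33, 52, 41, 57, 47, 26, 0, 22, 15, 25, 36, 30, 34, 58, 33, 59]
t=1: [29, 30, 45, 19, 8, 19, 20, 43, 30, 38, 38, 41, 51, 55, 50, 28, 47, 29]
t=2: [51, 45, 20, 33, 29, 34, 37, 16, 40, 11, 3, 11, 17, 13, 19, 38, 16, 38]
t=3: [9, 14, 36, 52, 51, 53, 9, 30, 13, 29, 28, 31, 33, 36, 33, 11, 29, 10]
t=4: [31, 39, 50, 21, 16, 19, 36, 50, 41, 47, 49, 48, 53, 58, 52, 39, 48, 38]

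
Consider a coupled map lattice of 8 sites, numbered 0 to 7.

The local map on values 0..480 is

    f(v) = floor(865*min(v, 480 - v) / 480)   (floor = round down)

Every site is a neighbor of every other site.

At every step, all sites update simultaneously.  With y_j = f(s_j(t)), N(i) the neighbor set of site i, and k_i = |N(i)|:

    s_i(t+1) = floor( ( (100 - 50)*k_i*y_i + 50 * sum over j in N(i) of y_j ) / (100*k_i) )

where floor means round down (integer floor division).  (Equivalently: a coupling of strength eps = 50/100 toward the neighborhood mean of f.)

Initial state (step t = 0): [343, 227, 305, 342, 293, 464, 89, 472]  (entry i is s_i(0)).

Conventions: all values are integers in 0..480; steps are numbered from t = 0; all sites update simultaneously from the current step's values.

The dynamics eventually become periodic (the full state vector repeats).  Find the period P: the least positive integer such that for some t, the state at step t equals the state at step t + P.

Simulating step by step:
t=0: [343, 227, 305, 342, 293, 464, 89, 472]
t=1: [230, 300, 260, 231, 269, 137, 194, 131]
t=2: [374, 336, 366, 375, 360, 302, 346, 298]
t=3: [221, 250, 227, 220, 231, 276, 242, 279]
t=4: [398, 405, 403, 397, 406, 385, 411, 383]
t=5: [146, 141, 142, 147, 140, 156, 136, 158]
t=6: [262, 258, 259, 263, 257, 270, 254, 271]
t=7: [392, 395, 395, 392, 396, 386, 398, 385]
t=8: [157, 155, 155, 157, 154, 162, 153, 163]
t=9: [282, 280, 280, 282, 280, 286, 279, 286]
t=10: [356, 358, 358, 356, 358, 353, 358, 353]
t=11: [222, 220, 220, 222, 220, 224, 220, 224]
t=12: [399, 397, 397, 399, 397, 400, 397, 400]
t=13: [146, 147, 147, 146, 147, 145, 147, 145]
t=14: [263, 263, 263, 263, 263, 262, 263, 262]
t=15: [391, 391, 391, 391, 391, 391, 391, 391]
t=16: [160, 160, 160, 160, 160, 160, 160, 160]
t=17: [288, 288, 288, 288, 288, 288, 288, 288]
t=18: [346, 346, 346, 346, 346, 346, 346, 346]
t=19: [241, 241, 241, 241, 241, 241, 241, 241]
t=20: [430, 430, 430, 430, 430, 430, 430, 430]
t=21: [90, 90, 90, 90, 90, 90, 90, 90]
t=22: [162, 162, 162, 162, 162, 162, 162, 162]
t=23: [291, 291, 291, 291, 291, 291, 291, 291]
t=24: [340, 340, 340, 340, 340, 340, 340, 340]
t=25: [252, 252, 252, 252, 252, 252, 252, 252]
t=26: [410, 410, 410, 410, 410, 410, 410, 410]
t=27: [126, 126, 126, 126, 126, 126, 126, 126]
t=28: [227, 227, 227, 227, 227, 227, 227, 227]
t=29: [409, 409, 409, 409, 409, 409, 409, 409]
t=30: [127, 127, 127, 127, 127, 127, 127, 127]
t=31: [228, 228, 228, 228, 228, 228, 228, 228]
t=32: [410, 410, 410, 410, 410, 410, 410, 410]

Answer: 6
Key observation: The state at step 26, [410, 410, 410, 410, 410, 410, 410, 410], reappears at step 32 — and no state repeats earlier — so the cycle the system enters has period 6.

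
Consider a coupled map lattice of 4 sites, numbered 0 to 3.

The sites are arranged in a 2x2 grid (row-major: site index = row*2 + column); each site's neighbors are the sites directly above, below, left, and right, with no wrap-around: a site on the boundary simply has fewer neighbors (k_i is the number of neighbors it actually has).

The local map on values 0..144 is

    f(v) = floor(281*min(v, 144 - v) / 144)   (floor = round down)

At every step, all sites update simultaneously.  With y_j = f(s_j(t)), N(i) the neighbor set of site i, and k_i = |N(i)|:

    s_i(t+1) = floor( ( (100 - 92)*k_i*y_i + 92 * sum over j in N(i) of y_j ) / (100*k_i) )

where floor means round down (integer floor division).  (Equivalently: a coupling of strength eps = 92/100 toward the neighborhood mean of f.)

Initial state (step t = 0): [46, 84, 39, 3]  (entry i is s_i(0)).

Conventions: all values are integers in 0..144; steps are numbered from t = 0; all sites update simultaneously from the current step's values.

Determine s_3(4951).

Answer: s_3(4951) = 114
Key observation: The state at step 15, [114, 113, 113, 114], reappears at step 19: the system is in a cycle of period 4 from step 15 on.  Therefore the state at step 4951 equals the state at step 15 + ((4951 - 15) mod 4) = 15, which is [114, 113, 113, 114].

Derivation:
t=0: [46, 84, 39, 3]
t=1: [95, 52, 49, 89]
t=2: [97, 101, 100, 98]
t=3: [84, 89, 89, 84]
t=4: [107, 116, 116, 107]
t=5: [55, 70, 70, 55]
t=6: [133, 109, 109, 133]
t=7: [64, 24, 24, 64]
t=8: [52, 117, 117, 52]
t=9: [55, 97, 97, 55]
t=10: [92, 105, 105, 92]
t=11: [78, 99, 99, 78]
t=12: [90, 124, 124, 90]
t=13: [44, 99, 99, 44]
t=14: [86, 85, 85, 86]
t=15: [114, 113, 113, 114]
t=16: [59, 58, 58, 59]
t=17: [113, 114, 114, 113]
t=18: [58, 59, 59, 58]
t=19: [114, 113, 113, 114]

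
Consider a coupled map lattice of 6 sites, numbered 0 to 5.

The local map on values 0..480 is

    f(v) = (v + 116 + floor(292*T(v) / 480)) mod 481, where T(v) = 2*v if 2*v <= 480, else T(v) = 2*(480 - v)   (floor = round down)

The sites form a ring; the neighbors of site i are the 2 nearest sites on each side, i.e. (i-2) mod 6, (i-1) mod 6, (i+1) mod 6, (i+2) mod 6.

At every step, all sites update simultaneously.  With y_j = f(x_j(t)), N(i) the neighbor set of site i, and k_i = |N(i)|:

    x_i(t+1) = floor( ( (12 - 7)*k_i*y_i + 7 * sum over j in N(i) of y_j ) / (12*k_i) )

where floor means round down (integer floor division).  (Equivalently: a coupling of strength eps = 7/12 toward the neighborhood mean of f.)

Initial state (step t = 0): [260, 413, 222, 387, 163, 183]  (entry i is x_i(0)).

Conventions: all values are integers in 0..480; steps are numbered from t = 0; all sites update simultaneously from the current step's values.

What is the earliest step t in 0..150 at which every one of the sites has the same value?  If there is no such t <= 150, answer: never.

Simulating step by step:
t=0: [260, 413, 222, 387, 163, 183]  (not all equal)
t=1: [180, 121, 184, 168, 266, 148]  (not all equal)
t=2: [164, 236, 102, 153, 143, 270]  (not all equal)
t=3: [358, 275, 364, 348, 389, 288]  (not all equal)
t=4: [144, 150, 142, 145, 140, 149]  (not all equal)
t=5: [436, 441, 433, 437, 432, 440]  (not all equal)
t=6: [124, 123, 124, 124, 124, 123]  (not all equal)
t=7: [389, 388, 389, 389, 389, 388]  (not all equal)
t=8: [134, 134, 134, 134, 134, 134]  (all equal)

Answer: 8
Key observation: Synchronization is absorbing here: once all sites are equal they stay equal, and step 8 is the first all-equal step.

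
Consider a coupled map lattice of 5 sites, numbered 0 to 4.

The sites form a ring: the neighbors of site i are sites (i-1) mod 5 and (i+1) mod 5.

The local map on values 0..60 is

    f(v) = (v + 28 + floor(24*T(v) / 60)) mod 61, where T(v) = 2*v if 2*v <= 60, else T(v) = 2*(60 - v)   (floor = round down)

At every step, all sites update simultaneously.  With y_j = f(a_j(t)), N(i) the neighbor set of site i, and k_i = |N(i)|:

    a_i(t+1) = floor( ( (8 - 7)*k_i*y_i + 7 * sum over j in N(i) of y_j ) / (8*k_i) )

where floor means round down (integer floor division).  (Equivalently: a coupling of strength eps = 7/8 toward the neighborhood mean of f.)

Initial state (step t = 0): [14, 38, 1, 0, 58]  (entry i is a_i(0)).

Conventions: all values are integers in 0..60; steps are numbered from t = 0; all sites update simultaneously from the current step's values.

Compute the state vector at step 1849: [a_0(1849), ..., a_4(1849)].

Simulating step by step:
t=0: [14, 38, 1, 0, 58]
t=1: [27, 38, 25, 27, 38]
t=2: [21, 14, 17, 16, 15]
t=3: [47, 33, 54, 56, 33]
t=4: [21, 24, 23, 23, 24]
t=5: [9, 6, 8, 8, 6]
t=6: [38, 42, 40, 40, 42]
t=7: [22, 22, 23, 23, 22]
t=8: [6, 6, 7, 7, 6]
t=9: [38, 38, 39, 39, 38]
t=10: [22, 22, 22, 22, 22]
t=11: [6, 6, 6, 6, 6]
t=12: [38, 38, 38, 38, 38]
t=13: [22, 22, 22, 22, 22]

Answer: [22, 22, 22, 22, 22]
Key observation: The state at step 10, [22, 22, 22, 22, 22], reappears at step 13: the system is in a cycle of period 3 from step 10 on.  Therefore the state at step 1849 equals the state at step 10 + ((1849 - 10) mod 3) = 10, which is [22, 22, 22, 22, 22].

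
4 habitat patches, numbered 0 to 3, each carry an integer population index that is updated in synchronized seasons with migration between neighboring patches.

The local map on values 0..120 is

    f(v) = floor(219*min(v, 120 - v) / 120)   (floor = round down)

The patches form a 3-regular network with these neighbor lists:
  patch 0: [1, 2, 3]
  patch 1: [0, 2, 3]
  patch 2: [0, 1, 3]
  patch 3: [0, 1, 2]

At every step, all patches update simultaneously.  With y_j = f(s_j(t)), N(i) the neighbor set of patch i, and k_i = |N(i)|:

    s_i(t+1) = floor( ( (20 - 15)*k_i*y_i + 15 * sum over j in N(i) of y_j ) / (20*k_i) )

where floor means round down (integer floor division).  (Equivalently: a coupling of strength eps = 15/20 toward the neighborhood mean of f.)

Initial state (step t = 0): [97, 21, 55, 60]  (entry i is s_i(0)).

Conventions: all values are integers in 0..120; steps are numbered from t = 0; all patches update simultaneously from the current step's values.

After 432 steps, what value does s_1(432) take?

Answer: s_1(432) = 36
Key observation: The state at step 6, [36, 36, 36, 36], reappears at step 9: the system is in a cycle of period 3 from step 6 on.  Therefore the state at step 432 equals the state at step 6 + ((432 - 6) mod 3) = 6, which is [36, 36, 36, 36].

Derivation:
t=0: [97, 21, 55, 60]
t=1: [72, 72, 72, 72]
t=2: [87, 87, 87, 87]
t=3: [60, 60, 60, 60]
t=4: [109, 109, 109, 109]
t=5: [20, 20, 20, 20]
t=6: [36, 36, 36, 36]
t=7: [65, 65, 65, 65]
t=8: [100, 100, 100, 100]
t=9: [36, 36, 36, 36]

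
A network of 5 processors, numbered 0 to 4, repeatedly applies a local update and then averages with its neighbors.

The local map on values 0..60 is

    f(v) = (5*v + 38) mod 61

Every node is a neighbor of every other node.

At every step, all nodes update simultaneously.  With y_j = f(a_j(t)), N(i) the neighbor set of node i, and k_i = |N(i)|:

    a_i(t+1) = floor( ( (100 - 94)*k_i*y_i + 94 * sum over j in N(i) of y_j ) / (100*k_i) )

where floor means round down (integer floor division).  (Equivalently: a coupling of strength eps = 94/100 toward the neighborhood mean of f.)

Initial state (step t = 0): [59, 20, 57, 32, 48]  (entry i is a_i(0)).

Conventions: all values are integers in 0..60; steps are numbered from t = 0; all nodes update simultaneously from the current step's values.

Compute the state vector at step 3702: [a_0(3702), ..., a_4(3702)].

Simulating step by step:
t=0: [59, 20, 57, 32, 48]
t=1: [21, 23, 22, 23, 20]
t=2: [25, 23, 24, 23, 26]
t=3: [36, 38, 37, 38, 35]
t=4: [39, 37, 38, 37, 40]
t=5: [45, 47, 46, 47, 44]
t=6: [23, 21, 22, 21, 24]
t=7: [26, 28, 27, 28, 25]
t=8: [50, 48, 49, 48, 51]
t=9: [39, 41, 40, 41, 38]
t=10: [54, 52, 53, 52, 55]
t=11: [41, 32, 31, 32, 40]
t=12: [25, 33, 34, 33, 26]
t=13: [28, 32, 31, 32, 27]
t=14: [24, 31, 32, 31, 25]
t=15: [20, 24, 23, 24, 19]
t=16: [27, 24, 25, 24, 28]
t=17: [42, 45, 44, 45, 41]
t=18: [26, 23, 24, 23, 16]
t=19: [39, 41, 40, 41, 37]
t=20: [53, 51, 52, 51, 55]
t=21: [41, 42, 42, 42, 50]
t=22: [16, 26, 26, 26, 19]
t=23: [38, 40, 40, 40, 46]
t=24: [47, 45, 45, 45, 50]
t=25: [25, 27, 27, 27, 22]
t=26: [44, 42, 42, 42, 47]
t=27: [10, 12, 12, 12, 7]
t=28: [30, 28, 28, 28, 33]
t=29: [44, 35, 35, 35, 41]
t=30: [36, 33, 33, 33, 28]
t=31: [29, 31, 31, 31, 25]
t=32: [16, 14, 14, 14, 9]
t=33: [41, 43, 43, 43, 47]
t=34: [16, 25, 25, 25, 22]
t=35: [38, 41, 41, 41, 43]
t=36: [47, 44, 44, 44, 53]
t=37: [25, 28, 28, 28, 20]
t=38: [45, 43, 43, 43, 50]
t=39: [17, 19, 19, 19, 13]
t=40: [17, 15, 15, 15, 10]
t=41: [43, 34, 34, 34, 38]
t=42: [28, 25, 25, 25, 22]
t=43: [38, 41, 41, 41, 43]

Answer: [45, 43, 43, 43, 50]
Key observation: The state at step 35, [38, 41, 41, 41, 43], reappears at step 43: the system is in a cycle of period 8 from step 35 on.  Therefore the state at step 3702 equals the state at step 35 + ((3702 - 35) mod 8) = 38, which is [45, 43, 43, 43, 50].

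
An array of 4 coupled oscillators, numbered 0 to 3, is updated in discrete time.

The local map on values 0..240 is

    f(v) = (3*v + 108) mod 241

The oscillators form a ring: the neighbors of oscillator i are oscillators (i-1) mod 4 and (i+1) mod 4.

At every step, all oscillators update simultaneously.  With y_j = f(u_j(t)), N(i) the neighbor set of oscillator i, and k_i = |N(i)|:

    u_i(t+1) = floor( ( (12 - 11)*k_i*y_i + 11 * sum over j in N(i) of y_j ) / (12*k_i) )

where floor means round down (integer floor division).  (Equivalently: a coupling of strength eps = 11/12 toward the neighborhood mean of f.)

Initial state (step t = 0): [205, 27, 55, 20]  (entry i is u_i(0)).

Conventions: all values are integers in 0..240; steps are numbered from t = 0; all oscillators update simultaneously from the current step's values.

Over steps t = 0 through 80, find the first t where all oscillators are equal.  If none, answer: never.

Answer: 19
Key observation: Synchronization is absorbing here: once all oscillators are equal they stay equal, and step 19 is the first all-equal step.

Derivation:
t=0: [205, 27, 55, 20]  (not all equal)
t=1: [163, 30, 166, 28]  (not all equal)
t=2: [188, 126, 189, 125]  (not all equal)
t=3: [18, 175, 18, 175]  (not all equal)
t=4: [151, 161, 151, 161]  (not all equal)
t=5: [106, 81, 106, 81]  (not all equal)
t=6: [116, 178, 116, 178]  (not all equal)
t=7: [164, 210, 164, 210]  (not all equal)
t=8: [23, 109, 23, 109]  (not all equal)
t=9: [192, 178, 192, 178]  (not all equal)
t=10: [163, 198, 163, 198]  (not all equal)
t=11: [211, 123, 211, 123]  (not all equal)
t=12: [217, 36, 217, 36]  (not all equal)
t=13: [201, 51, 201, 51]  (not all equal)
t=14: [37, 211, 37, 211]  (not all equal)
t=15: [34, 202, 34, 202]  (not all equal)
t=16: [230, 211, 230, 211]  (not all equal)
t=17: [22, 70, 22, 70]  (not all equal)
t=18: [85, 165, 85, 165]  (not all equal)
t=19: [121, 121, 121, 121]  (all equal)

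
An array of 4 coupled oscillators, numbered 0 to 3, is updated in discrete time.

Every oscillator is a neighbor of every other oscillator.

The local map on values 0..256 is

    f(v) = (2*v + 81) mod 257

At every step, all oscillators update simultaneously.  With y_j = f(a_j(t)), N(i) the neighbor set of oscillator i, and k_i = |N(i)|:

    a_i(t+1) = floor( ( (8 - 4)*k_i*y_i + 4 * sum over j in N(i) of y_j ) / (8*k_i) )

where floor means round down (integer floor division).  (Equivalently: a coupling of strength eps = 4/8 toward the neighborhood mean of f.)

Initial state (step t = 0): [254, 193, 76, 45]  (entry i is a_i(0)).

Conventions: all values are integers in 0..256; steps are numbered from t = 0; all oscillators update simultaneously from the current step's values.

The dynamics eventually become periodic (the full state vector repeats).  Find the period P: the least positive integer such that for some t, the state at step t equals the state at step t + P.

Simulating step by step:
t=0: [254, 193, 76, 45]
t=1: [139, 184, 192, 171]
t=2: [145, 175, 180, 166]
t=3: [142, 162, 166, 156]
t=4: [127, 140, 143, 136]
t=5: [90, 99, 101, 96]
t=6: [12, 18, 20, 16]
t=7: [111, 115, 116, 113]
t=8: [49, 52, 53, 51]
t=9: [182, 184, 184, 183]
t=10: [189, 191, 191, 190]
t=11: [203, 205, 205, 204]
t=12: [231, 233, 233, 232]
t=13: [30, 32, 32, 31]
t=14: [142, 144, 144, 143]
t=15: [109, 111, 111, 110]
t=16: [43, 45, 45, 44]
t=17: [168, 170, 170, 169]
t=18: [161, 163, 163, 162]
t=19: [147, 149, 149, 148]
t=20: [119, 121, 121, 120]
t=21: [63, 65, 65, 64]
t=22: [208, 210, 210, 209]
t=23: [241, 243, 243, 242]
t=24: [50, 52, 52, 51]
t=25: [182, 184, 184, 183]

Answer: 16
Key observation: The state at step 9, [182, 184, 184, 183], reappears at step 25 — and no state repeats earlier — so the cycle the system enters has period 16.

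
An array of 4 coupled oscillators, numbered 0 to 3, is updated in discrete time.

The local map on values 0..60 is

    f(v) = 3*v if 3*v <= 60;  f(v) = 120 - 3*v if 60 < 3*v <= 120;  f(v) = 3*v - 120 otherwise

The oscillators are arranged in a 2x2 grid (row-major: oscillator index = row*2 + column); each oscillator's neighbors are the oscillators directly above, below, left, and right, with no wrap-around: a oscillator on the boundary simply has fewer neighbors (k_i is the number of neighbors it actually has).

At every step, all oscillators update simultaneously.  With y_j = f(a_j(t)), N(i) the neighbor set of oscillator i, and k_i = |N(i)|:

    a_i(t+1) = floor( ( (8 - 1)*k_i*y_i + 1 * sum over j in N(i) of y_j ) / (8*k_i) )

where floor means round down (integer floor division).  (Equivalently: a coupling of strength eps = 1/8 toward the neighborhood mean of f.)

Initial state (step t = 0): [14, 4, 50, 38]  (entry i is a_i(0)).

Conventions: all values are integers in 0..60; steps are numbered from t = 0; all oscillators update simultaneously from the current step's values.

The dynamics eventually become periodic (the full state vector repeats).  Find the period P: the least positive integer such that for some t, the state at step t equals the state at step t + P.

Simulating step by step:
t=0: [14, 4, 50, 38]
t=1: [39, 13, 29, 7]
t=2: [7, 35, 30, 22]
t=3: [21, 17, 30, 50]
t=4: [54, 50, 31, 31]
t=5: [40, 30, 27, 27]
t=6: [4, 28, 36, 38]
t=7: [13, 32, 11, 8]
t=8: [37, 24, 32, 24]
t=9: [12, 45, 24, 46]
t=10: [35, 16, 45, 19]
t=11: [17, 46, 17, 53]
t=12: [48, 21, 50, 38]
t=13: [26, 51, 28, 10]
t=14: [41, 33, 36, 30]
t=15: [4, 20, 12, 28]
t=16: [16, 55, 34, 37]
t=17: [45, 42, 19, 11]
t=18: [17, 8, 52, 32]
t=19: [48, 25, 36, 24]
t=20: [24, 43, 15, 45]
t=21: [45, 11, 43, 16]
t=22: [15, 32, 11, 44]
t=23: [42, 24, 32, 14]
t=24: [9, 45, 24, 41]
t=25: [27, 15, 43, 6]
t=26: [37, 42, 11, 19]
t=27: [10, 9, 33, 52]
t=28: [29, 27, 22, 34]
t=29: [34, 37, 50, 21]
t=30: [18, 12, 30, 52]
t=31: [51, 37, 31, 35]
t=32: [31, 10, 26, 15]
t=33: [28, 30, 41, 43]
t=34: [33, 29, 5, 9]
t=35: [21, 31, 16, 26]
t=36: [54, 29, 48, 41]
t=37: [40, 31, 23, 6]
t=38: [4, 24, 45, 20]
t=39: [14, 46, 17, 56]
t=40: [41, 21, 50, 46]
t=41: [8, 51, 27, 21]
t=42: [25, 33, 39, 54]
t=43: [40, 23, 8, 38]
t=44: [4, 45, 21, 9]
t=45: [15, 15, 52, 28]
t=46: [44, 44, 36, 36]
t=47: [12, 12, 12, 12]
t=48: [36, 36, 36, 36]
t=49: [12, 12, 12, 12]

Answer: 2
Key observation: The state at step 47, [12, 12, 12, 12], reappears at step 49 — and no state repeats earlier — so the cycle the system enters has period 2.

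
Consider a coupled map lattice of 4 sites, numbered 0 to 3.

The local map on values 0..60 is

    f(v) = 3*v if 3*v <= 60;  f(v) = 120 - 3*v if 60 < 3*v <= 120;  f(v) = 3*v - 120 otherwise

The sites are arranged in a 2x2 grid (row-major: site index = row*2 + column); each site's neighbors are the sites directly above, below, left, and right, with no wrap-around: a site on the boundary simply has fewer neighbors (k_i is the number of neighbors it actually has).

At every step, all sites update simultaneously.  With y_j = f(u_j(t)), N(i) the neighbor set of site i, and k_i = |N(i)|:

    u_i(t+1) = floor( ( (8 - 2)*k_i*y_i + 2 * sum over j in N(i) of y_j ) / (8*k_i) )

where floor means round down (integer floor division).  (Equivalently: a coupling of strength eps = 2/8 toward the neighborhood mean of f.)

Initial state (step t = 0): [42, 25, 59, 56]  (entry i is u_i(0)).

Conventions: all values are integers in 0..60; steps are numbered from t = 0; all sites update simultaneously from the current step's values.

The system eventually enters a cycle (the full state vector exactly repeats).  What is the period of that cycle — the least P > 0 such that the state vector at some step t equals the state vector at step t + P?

Answer: 4
Key observation: The state at step 17, [6, 6, 6, 6], reappears at step 21 — and no state repeats earlier — so the cycle the system enters has period 4.

Derivation:
t=0: [42, 25, 59, 56]
t=1: [17, 40, 49, 48]
t=2: [41, 9, 29, 21]
t=3: [9, 27, 32, 50]
t=4: [28, 36, 25, 30]
t=5: [34, 17, 42, 29]
t=6: [20, 44, 10, 31]
t=7: [50, 19, 33, 25]
t=8: [32, 52, 25, 43]
t=9: [28, 31, 37, 16]
t=10: [31, 30, 17, 40]
t=11: [30, 25, 41, 10]
t=12: [28, 41, 9, 28]
t=13: [30, 11, 29, 30]
t=14: [30, 32, 32, 30]
t=15: [28, 25, 25, 28]
t=16: [38, 42, 42, 38]
t=17: [6, 6, 6, 6]
t=18: [18, 18, 18, 18]
t=19: [54, 54, 54, 54]
t=20: [42, 42, 42, 42]
t=21: [6, 6, 6, 6]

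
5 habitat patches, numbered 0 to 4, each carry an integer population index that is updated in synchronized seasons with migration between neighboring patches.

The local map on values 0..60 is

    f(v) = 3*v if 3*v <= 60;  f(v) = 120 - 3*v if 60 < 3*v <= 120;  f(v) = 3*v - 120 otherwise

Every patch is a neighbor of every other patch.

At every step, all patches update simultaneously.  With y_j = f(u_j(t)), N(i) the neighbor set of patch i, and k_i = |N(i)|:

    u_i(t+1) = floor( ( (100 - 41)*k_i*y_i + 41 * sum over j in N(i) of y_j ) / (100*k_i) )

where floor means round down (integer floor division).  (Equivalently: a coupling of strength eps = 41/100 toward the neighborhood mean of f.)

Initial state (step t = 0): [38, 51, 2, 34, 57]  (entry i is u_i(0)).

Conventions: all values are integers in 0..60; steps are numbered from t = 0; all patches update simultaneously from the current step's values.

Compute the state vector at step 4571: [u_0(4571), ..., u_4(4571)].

Simulating step by step:
t=0: [38, 51, 2, 34, 57]
t=1: [14, 27, 14, 20, 36]
t=2: [40, 39, 40, 49, 25]
t=3: [7, 9, 7, 20, 29]
t=4: [26, 29, 26, 45, 32]
t=5: [36, 32, 36, 23, 27]
t=6: [19, 25, 19, 39, 33]
t=7: [46, 40, 46, 20, 28]
t=8: [22, 13, 22, 42, 31]
t=9: [44, 37, 44, 21, 31]
t=10: [17, 16, 17, 39, 25]
t=11: [45, 43, 45, 21, 42]
t=12: [17, 14, 17, 38, 13]
t=13: [44, 39, 44, 22, 38]
t=14: [14, 10, 14, 35, 11]
t=15: [37, 31, 37, 23, 32]
t=16: [16, 25, 16, 37, 24]
t=17: [43, 42, 43, 24, 43]
t=18: [12, 11, 12, 31, 12]
t=19: [34, 33, 34, 30, 34]
t=20: [19, 21, 19, 25, 19]
t=21: [55, 55, 55, 49, 55]
t=22: [43, 43, 43, 34, 43]
t=23: [9, 9, 9, 14, 9]
t=24: [28, 28, 28, 35, 28]
t=25: [33, 33, 33, 23, 33]
t=26: [24, 24, 24, 38, 24]
t=27: [43, 43, 43, 23, 43]
t=28: [13, 13, 13, 33, 13]
t=29: [37, 37, 37, 28, 37]
t=30: [11, 11, 11, 24, 11]
t=31: [34, 34, 34, 41, 34]
t=32: [16, 16, 16, 9, 16]
t=33: [45, 45, 45, 35, 45]
t=34: [15, 15, 15, 15, 15]
t=35: [45, 45, 45, 45, 45]
t=36: [15, 15, 15, 15, 15]

Answer: [45, 45, 45, 45, 45]
Key observation: The state at step 34, [15, 15, 15, 15, 15], reappears at step 36: the system is in a cycle of period 2 from step 34 on.  Therefore the state at step 4571 equals the state at step 34 + ((4571 - 34) mod 2) = 35, which is [45, 45, 45, 45, 45].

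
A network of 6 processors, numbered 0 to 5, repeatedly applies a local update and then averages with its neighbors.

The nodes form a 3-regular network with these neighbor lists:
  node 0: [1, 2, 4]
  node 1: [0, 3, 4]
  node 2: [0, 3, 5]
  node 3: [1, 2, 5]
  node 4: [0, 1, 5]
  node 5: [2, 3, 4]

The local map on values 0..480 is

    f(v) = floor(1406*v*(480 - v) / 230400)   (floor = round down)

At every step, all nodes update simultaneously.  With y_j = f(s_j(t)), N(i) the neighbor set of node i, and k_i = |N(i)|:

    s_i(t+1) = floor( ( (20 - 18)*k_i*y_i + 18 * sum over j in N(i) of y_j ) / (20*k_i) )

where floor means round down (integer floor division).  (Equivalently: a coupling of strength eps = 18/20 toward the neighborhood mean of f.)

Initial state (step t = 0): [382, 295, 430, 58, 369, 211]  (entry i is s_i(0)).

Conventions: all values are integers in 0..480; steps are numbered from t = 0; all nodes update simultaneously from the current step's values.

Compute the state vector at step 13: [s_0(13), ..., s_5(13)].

Answer: [304, 304, 304, 304, 304, 304]

Derivation:
t=0: [382, 295, 430, 58, 369, 211]
t=1: [236, 221, 230, 257, 297, 193]
t=2: [344, 344, 346, 346, 344, 342]
t=3: [284, 284, 284, 284, 285, 283]
t=4: [339, 339, 339, 339, 339, 339]
t=5: [291, 291, 291, 291, 291, 291]
t=6: [335, 335, 335, 335, 335, 335]
t=7: [296, 296, 296, 296, 296, 296]
t=8: [332, 332, 332, 332, 332, 332]
t=9: [299, 299, 299, 299, 299, 299]
t=10: [330, 330, 330, 330, 330, 330]
t=11: [302, 302, 302, 302, 302, 302]
t=12: [328, 328, 328, 328, 328, 328]
t=13: [304, 304, 304, 304, 304, 304]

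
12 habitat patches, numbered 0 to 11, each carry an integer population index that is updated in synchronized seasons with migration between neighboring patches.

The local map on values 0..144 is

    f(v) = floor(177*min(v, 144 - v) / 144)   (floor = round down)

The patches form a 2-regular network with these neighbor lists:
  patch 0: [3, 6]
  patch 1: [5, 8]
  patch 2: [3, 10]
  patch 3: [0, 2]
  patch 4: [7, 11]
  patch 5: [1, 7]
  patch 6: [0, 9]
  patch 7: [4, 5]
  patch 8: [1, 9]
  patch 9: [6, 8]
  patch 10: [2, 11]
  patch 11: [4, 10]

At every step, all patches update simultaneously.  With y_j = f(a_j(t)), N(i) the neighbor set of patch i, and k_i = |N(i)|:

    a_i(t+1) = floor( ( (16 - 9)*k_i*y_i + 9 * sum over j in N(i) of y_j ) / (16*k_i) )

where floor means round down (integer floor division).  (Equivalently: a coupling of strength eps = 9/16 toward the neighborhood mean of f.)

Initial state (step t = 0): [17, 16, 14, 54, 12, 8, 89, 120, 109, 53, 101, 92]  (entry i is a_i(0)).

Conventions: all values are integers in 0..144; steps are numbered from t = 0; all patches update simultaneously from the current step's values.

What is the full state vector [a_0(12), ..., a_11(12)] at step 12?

Simulating step by step:
t=0: [17, 16, 14, 54, 12, 8, 89, 120, 109, 53, 101, 92]
t=1: [46, 22, 40, 39, 32, 17, 53, 19, 42, 59, 45, 46]
t=2: [56, 31, 50, 50, 39, 22, 64, 26, 50, 64, 53, 50]
t=3: [68, 41, 62, 62, 46, 31, 75, 34, 59, 73, 62, 58]
t=4: [81, 52, 76, 77, 56, 42, 84, 44, 70, 81, 74, 68]
t=5: [77, 66, 83, 80, 68, 55, 75, 57, 77, 78, 84, 79]
t=6: [81, 77, 74, 78, 78, 71, 82, 72, 81, 82, 74, 78]
t=7: [77, 82, 84, 81, 82, 85, 76, 85, 78, 76, 84, 82]
t=8: [80, 76, 74, 77, 74, 73, 82, 73, 80, 82, 73, 75]
t=9: [78, 82, 85, 82, 85, 85, 76, 86, 78, 76, 85, 85]
t=10: [80, 76, 73, 76, 71, 72, 82, 71, 80, 82, 72, 72]
t=11: [78, 83, 86, 82, 87, 86, 76, 87, 78, 76, 87, 87]
t=12: [80, 75, 72, 76, 70, 71, 82, 70, 79, 82, 70, 70]

Answer: [80, 75, 72, 76, 70, 71, 82, 70, 79, 82, 70, 70]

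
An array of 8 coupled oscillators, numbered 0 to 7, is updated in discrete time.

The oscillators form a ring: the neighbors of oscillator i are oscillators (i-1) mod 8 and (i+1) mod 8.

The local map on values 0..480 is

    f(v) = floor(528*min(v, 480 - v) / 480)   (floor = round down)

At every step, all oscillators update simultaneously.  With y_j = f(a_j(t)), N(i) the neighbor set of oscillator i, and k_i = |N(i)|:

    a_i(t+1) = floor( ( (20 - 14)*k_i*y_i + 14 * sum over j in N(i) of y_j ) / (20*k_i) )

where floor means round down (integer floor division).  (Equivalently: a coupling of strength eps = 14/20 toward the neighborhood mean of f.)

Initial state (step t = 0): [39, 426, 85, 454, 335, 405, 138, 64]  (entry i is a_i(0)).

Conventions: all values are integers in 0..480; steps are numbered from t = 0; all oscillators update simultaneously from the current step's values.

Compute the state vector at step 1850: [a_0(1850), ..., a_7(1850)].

Simulating step by step:
t=0: [39, 426, 85, 454, 335, 405, 138, 64]
t=1: [57, 64, 58, 96, 86, 133, 98, 88]
t=2: [76, 64, 80, 86, 116, 114, 116, 87]
t=3: [82, 80, 83, 103, 114, 126, 115, 102]
t=4: [97, 89, 97, 109, 125, 129, 125, 109]
t=5: [107, 103, 107, 120, 132, 138, 132, 120]
t=6: [120, 115, 120, 131, 142, 146, 142, 131]
t=7: [134, 130, 134, 144, 153, 157, 153, 144]
t=8: [149, 145, 149, 157, 165, 169, 165, 157]
t=9: [164, 161, 164, 172, 179, 182, 179, 172]
t=10: [182, 179, 182, 188, 194, 197, 194, 188]
t=11: [200, 198, 200, 206, 211, 213, 211, 206]
t=12: [221, 219, 221, 226, 230, 232, 230, 226]
t=13: [243, 242, 243, 248, 251, 253, 251, 248]
t=14: [258, 260, 258, 255, 251, 250, 251, 255]
t=15: [244, 243, 244, 247, 250, 251, 250, 247]
t=16: [258, 259, 258, 256, 253, 252, 253, 256]
t=17: [244, 243, 244, 246, 248, 249, 248, 246]
t=18: [258, 259, 258, 257, 255, 254, 255, 257]
t=19: [244, 243, 244, 245, 246, 247, 246, 245]
t=20: [259, 259, 259, 258, 257, 256, 257, 258]
t=21: [243, 243, 243, 244, 245, 245, 245, 244]
t=22: [259, 260, 259, 259, 258, 258, 258, 259]
t=23: [242, 242, 242, 243, 243, 244, 243, 243]
t=24: [260, 261, 260, 260, 259, 259, 259, 260]
t=25: [241, 241, 241, 242, 242, 243, 242, 242]
t=26: [261, 262, 261, 261, 260, 260, 260, 261]
t=27: [239, 239, 239, 240, 241, 242, 241, 240]
t=28: [262, 262, 262, 262, 262, 261, 262, 262]
t=29: [239, 239, 239, 239, 239, 239, 239, 239]
t=30: [262, 262, 262, 262, 262, 262, 262, 262]
t=31: [239, 239, 239, 239, 239, 239, 239, 239]

Answer: [262, 262, 262, 262, 262, 262, 262, 262]
Key observation: The state at step 29, [239, 239, 239, 239, 239, 239, 239, 239], reappears at step 31: the system is in a cycle of period 2 from step 29 on.  Therefore the state at step 1850 equals the state at step 29 + ((1850 - 29) mod 2) = 30, which is [262, 262, 262, 262, 262, 262, 262, 262].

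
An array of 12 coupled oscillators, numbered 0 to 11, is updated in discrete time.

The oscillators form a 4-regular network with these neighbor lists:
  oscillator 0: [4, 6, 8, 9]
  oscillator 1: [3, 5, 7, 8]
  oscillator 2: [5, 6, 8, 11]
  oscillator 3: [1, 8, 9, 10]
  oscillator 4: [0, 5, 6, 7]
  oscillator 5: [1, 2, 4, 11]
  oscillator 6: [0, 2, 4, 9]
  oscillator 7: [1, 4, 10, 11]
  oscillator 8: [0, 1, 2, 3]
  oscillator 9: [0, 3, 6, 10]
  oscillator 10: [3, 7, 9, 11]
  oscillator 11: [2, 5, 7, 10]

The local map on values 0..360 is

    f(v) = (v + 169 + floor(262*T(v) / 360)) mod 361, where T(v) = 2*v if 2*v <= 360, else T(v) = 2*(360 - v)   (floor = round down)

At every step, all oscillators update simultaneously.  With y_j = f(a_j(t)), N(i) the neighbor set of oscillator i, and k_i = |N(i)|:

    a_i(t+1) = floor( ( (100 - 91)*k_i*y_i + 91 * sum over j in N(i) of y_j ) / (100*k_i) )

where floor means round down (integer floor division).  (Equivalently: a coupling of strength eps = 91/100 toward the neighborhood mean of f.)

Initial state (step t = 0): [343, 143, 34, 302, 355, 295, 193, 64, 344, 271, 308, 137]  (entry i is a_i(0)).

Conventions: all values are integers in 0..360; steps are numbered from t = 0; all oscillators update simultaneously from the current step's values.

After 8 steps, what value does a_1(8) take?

Answer: a_1(8) = 228

Derivation:
t=0: [343, 143, 34, 302, 355, 295, 193, 64, 344, 271, 308, 137]
t=1: [197, 217, 195, 184, 229, 182, 205, 180, 193, 201, 215, 232]
t=2: [237, 246, 239, 238, 243, 233, 238, 231, 241, 240, 240, 242]
t=3: [222, 223, 222, 221, 224, 221, 222, 221, 222, 222, 222, 223]
t=4: [229, 230, 230, 230, 230, 229, 229, 229, 230, 230, 230, 230]
t=5: [227, 227, 227, 227, 227, 227, 227, 227, 227, 227, 227, 227]
t=6: [228, 228, 228, 228, 228, 228, 228, 228, 228, 228, 228, 228]
t=7: [228, 228, 228, 228, 228, 228, 228, 228, 228, 228, 228, 228]
t=8: [228, 228, 228, 228, 228, 228, 228, 228, 228, 228, 228, 228]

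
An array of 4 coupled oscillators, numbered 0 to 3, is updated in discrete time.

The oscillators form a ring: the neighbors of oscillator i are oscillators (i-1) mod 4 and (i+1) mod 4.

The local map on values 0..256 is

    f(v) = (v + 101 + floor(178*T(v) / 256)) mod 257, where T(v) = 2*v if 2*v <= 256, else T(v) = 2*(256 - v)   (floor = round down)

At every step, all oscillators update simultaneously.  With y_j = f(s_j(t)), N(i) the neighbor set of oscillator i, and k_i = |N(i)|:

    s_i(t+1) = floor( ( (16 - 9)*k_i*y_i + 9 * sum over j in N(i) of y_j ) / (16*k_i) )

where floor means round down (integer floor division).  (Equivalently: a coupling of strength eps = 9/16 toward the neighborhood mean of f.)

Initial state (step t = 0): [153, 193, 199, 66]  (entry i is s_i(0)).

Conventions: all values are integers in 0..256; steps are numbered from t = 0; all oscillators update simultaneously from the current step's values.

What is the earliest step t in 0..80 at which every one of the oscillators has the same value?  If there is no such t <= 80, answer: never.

Answer: 11
Key observation: Synchronization is absorbing here: once all oscillators are equal they stay equal, and step 11 is the first all-equal step.

Derivation:
t=0: [153, 193, 199, 66]  (not all equal)
t=1: [96, 127, 88, 74]  (not all equal)
t=2: [78, 100, 70, 44]  (not all equal)
t=3: [94, 47, 86, 101]  (not all equal)
t=4: [113, 126, 105, 70]  (not all equal)
t=5: [93, 122, 85, 63]  (not all equal)
t=6: [137, 90, 129, 141]  (not all equal)
t=7: [120, 108, 122, 145]  (not all equal)
t=8: [125, 119, 127, 137]  (not all equal)
t=9: [139, 137, 141, 145]  (not all equal)
t=10: [144, 145, 144, 143]  (not all equal)
t=11: [143, 143, 143, 143]  (all equal)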